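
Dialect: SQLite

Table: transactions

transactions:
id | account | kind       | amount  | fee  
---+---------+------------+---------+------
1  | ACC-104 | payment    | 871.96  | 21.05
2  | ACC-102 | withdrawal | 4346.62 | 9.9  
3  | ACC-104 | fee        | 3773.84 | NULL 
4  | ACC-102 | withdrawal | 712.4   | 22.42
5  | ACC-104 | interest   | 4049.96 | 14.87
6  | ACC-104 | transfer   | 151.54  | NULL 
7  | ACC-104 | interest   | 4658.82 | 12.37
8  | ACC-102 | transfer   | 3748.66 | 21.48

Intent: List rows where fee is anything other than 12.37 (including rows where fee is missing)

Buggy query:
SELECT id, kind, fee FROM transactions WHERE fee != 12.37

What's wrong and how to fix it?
Bug: Inequality against NULL is unknown, not true; rows with NULL are dropped

Fix: Handle NULL separately with IS NULL alongside the inequality

Corrected query:
SELECT id, kind, fee FROM transactions WHERE fee != 12.37 OR fee IS NULL

Result:
id | kind       | fee  
---+------------+------
1  | payment    | 21.05
2  | withdrawal | 9.9  
3  | fee        | NULL 
4  | withdrawal | 22.42
5  | interest   | 14.87
6  | transfer   | NULL 
8  | transfer   | 21.48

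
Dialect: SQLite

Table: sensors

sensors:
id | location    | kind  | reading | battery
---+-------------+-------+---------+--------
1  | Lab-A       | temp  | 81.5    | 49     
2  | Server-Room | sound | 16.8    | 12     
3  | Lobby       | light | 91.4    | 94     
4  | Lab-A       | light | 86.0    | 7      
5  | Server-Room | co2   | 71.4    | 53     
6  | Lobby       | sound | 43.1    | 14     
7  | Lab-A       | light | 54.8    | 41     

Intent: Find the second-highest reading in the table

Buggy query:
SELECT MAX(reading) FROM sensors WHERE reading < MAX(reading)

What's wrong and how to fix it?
Bug: MAX(reading) on the right of the comparison is an aggregate-in-WHERE error

Fix: Compute the overall MAX in a subquery, then take MAX of rows below it

Corrected query:
SELECT MAX(reading) FROM sensors WHERE reading < (SELECT MAX(reading) FROM sensors)

Result:
MAX(reading)
------------
86          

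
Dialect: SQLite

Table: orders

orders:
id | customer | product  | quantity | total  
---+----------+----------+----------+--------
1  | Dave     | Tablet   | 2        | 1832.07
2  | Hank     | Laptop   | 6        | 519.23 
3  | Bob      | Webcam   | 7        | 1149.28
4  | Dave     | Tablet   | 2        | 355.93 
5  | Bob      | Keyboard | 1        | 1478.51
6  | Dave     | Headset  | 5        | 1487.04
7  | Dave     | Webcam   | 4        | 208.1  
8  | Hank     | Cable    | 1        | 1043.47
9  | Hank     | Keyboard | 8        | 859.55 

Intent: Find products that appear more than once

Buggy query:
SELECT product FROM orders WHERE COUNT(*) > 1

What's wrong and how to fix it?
Bug: COUNT(*) is an aggregate and cannot be used in WHERE

Fix: GROUP BY product, then filter groups with HAVING COUNT(*) > 1

Corrected query:
SELECT product FROM orders GROUP BY product HAVING COUNT(*) > 1

Result:
product 
--------
Keyboard
Tablet  
Webcam  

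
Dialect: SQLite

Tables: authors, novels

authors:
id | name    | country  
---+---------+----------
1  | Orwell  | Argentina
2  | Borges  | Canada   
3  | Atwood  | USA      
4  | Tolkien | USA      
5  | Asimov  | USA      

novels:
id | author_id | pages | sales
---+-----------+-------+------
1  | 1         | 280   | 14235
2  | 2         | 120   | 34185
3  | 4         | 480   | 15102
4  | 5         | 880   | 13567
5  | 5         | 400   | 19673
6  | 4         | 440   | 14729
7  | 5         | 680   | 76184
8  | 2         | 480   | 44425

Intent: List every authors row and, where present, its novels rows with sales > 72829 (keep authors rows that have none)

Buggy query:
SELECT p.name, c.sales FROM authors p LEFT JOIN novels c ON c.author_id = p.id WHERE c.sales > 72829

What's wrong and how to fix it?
Bug: A WHERE condition on the right-hand table after LEFT JOIN drops unmatched parents

Fix: Move the right-table condition into the ON clause so unmatched parents are kept

Corrected query:
SELECT p.name, c.sales FROM authors p LEFT JOIN novels c ON c.author_id = p.id AND c.sales > 72829

Result:
name    | sales
--------+------
Orwell  | NULL 
Borges  | NULL 
Atwood  | NULL 
Tolkien | NULL 
Asimov  | 76184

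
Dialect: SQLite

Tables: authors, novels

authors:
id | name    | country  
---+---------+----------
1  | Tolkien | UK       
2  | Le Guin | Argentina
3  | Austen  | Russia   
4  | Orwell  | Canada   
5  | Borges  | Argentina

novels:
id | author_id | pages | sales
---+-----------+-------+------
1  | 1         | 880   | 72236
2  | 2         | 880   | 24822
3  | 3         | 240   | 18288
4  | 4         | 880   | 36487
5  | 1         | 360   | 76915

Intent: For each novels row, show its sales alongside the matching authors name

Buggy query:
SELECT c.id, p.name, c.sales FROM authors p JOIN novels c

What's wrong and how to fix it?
Bug: JOIN with no ON clause produces a cartesian product; every novels row pairs with every authors row

Fix: Add ON c.author_id = p.id to the JOIN

Corrected query:
SELECT c.id, p.name, c.sales FROM authors p JOIN novels c ON c.author_id = p.id

Result:
id | name    | sales
---+---------+------
1  | Tolkien | 72236
2  | Le Guin | 24822
3  | Austen  | 18288
4  | Orwell  | 36487
5  | Tolkien | 76915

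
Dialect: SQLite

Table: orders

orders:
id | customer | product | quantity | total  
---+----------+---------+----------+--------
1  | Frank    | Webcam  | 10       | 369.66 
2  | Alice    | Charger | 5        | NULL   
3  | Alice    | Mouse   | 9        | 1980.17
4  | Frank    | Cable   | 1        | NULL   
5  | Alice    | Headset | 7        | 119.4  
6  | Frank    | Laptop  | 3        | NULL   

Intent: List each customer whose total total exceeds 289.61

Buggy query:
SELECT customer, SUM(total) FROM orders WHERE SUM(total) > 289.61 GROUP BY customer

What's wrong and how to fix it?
Bug: SUM(total) is an aggregate, but WHERE filters rows before aggregation

Fix: Use HAVING (which filters groups after aggregation) instead of WHERE

Corrected query:
SELECT customer, SUM(total) FROM orders GROUP BY customer HAVING SUM(total) > 289.61

Result:
customer | SUM(total)
---------+-----------
Alice    | 2099.57   
Frank    | 369.66    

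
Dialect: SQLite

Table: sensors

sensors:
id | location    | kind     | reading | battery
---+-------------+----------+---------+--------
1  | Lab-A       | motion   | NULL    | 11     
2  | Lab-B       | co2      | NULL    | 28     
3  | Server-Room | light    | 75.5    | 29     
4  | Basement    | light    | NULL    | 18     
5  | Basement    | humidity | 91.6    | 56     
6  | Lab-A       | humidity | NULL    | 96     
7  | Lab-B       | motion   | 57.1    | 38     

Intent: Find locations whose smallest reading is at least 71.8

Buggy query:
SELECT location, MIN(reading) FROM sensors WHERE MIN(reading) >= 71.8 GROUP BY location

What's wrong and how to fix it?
Bug: MIN() in WHERE is a misuse of aggregate

Fix: Use HAVING for the per-group MIN condition

Corrected query:
SELECT location, MIN(reading) FROM sensors GROUP BY location HAVING MIN(reading) >= 71.8

Result:
location    | MIN(reading)
------------+-------------
Basement    | 91.6        
Server-Room | 75.5        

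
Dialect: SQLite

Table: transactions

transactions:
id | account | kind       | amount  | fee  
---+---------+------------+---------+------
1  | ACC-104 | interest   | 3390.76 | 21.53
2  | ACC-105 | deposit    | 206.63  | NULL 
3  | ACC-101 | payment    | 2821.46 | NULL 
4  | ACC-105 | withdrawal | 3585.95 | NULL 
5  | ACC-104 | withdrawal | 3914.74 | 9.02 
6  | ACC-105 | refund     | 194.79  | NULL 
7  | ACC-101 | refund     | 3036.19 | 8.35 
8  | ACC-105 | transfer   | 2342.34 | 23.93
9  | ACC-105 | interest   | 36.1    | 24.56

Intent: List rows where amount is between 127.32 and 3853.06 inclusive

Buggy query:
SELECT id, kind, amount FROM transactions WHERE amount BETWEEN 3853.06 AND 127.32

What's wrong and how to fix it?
Bug: The bounds are reversed; BETWEEN a AND b requires a <= b to match anything

Fix: Write BETWEEN 127.32 AND 3853.06

Corrected query:
SELECT id, kind, amount FROM transactions WHERE amount BETWEEN 127.32 AND 3853.06

Result:
id | kind       | amount 
---+------------+--------
1  | interest   | 3390.76
2  | deposit    | 206.63 
3  | payment    | 2821.46
4  | withdrawal | 3585.95
6  | refund     | 194.79 
7  | refund     | 3036.19
8  | transfer   | 2342.34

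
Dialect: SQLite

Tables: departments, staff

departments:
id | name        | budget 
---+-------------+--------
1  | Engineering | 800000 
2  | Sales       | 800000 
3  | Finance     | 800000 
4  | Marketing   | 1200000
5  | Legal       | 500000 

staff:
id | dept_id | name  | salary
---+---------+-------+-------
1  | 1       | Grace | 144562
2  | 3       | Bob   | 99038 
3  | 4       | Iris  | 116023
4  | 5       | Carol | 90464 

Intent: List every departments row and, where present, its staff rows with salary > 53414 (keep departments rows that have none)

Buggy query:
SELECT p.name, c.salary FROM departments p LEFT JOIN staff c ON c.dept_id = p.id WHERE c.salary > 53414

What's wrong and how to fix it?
Bug: Filtering c.salary in WHERE discards the NULL rows produced by LEFT JOIN, turning it into an inner join

Fix: Move the right-table condition into the ON clause so unmatched parents are kept

Corrected query:
SELECT p.name, c.salary FROM departments p LEFT JOIN staff c ON c.dept_id = p.id AND c.salary > 53414

Result:
name        | salary
------------+-------
Engineering | 144562
Sales       | NULL  
Finance     | 99038 
Marketing   | 116023
Legal       | 90464 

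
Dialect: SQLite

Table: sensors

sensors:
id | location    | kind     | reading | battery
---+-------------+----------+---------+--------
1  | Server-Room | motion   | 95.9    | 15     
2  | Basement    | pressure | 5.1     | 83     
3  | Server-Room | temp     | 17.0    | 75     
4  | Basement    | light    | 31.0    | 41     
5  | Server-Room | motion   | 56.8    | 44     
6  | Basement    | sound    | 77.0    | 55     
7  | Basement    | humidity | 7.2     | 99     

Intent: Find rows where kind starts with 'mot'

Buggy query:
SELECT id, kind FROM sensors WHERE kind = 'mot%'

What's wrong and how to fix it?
Bug: Wildcards only work with LIKE; '=' treats '%' as a literal character

Fix: Use LIKE for wildcard pattern matching

Corrected query:
SELECT id, kind FROM sensors WHERE kind LIKE 'mot%'

Result:
id | kind  
---+-------
1  | motion
5  | motion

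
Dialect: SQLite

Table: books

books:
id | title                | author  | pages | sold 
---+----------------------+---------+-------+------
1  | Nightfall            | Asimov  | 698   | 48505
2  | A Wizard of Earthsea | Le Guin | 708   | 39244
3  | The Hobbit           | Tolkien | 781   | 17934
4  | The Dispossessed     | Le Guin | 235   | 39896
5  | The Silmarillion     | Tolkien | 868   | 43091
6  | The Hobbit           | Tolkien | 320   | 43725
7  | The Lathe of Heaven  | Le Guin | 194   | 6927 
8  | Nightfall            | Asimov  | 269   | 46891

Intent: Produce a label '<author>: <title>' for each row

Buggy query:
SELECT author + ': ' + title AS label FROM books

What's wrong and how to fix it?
Bug: '+' is numeric addition; on text columns SQLite converts them to 0 instead of concatenating

Fix: Replace + with || to concatenate text

Corrected query:
SELECT author || ': ' || title AS label FROM books

Result:
label                        
-----------------------------
Asimov: Nightfall            
Le Guin: A Wizard of Earthsea
Tolkien: The Hobbit          
Le Guin: The Dispossessed    
Tolkien: The Silmarillion    
Tolkien: The Hobbit          
Le Guin: The Lathe of Heaven 
Asimov: Nightfall            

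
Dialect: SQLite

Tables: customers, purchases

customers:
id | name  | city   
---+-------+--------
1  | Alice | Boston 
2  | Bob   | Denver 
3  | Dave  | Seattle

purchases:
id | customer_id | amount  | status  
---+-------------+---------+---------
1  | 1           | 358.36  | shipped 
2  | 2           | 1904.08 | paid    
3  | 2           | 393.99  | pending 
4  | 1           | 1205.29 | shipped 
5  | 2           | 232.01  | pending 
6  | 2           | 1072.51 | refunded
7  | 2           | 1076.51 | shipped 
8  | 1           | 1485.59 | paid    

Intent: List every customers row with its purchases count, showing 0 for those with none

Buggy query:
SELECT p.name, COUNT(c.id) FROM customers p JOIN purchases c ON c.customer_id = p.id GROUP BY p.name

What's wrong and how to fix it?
Bug: An inner join excludes parents with zero children

Fix: Use LEFT JOIN so parents without children still appear (COUNT(c.id) gives 0)

Corrected query:
SELECT p.name, COUNT(c.id) FROM customers p LEFT JOIN purchases c ON c.customer_id = p.id GROUP BY p.name

Result:
name  | COUNT(c.id)
------+------------
Alice | 3          
Bob   | 5          
Dave  | 0          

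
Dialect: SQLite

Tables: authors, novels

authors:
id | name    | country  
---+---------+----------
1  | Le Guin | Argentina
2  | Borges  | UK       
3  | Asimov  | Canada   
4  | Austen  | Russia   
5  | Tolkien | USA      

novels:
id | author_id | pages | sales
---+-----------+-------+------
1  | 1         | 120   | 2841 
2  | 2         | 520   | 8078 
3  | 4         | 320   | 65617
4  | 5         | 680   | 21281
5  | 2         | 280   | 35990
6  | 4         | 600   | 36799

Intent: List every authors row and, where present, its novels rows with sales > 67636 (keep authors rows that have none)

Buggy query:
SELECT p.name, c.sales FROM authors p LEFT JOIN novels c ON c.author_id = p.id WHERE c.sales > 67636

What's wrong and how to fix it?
Bug: Filtering c.sales in WHERE discards the NULL rows produced by LEFT JOIN, turning it into an inner join

Fix: Move the right-table condition into the ON clause so unmatched parents are kept

Corrected query:
SELECT p.name, c.sales FROM authors p LEFT JOIN novels c ON c.author_id = p.id AND c.sales > 67636

Result:
name    | sales
--------+------
Le Guin | NULL 
Borges  | NULL 
Asimov  | NULL 
Austen  | NULL 
Tolkien | NULL 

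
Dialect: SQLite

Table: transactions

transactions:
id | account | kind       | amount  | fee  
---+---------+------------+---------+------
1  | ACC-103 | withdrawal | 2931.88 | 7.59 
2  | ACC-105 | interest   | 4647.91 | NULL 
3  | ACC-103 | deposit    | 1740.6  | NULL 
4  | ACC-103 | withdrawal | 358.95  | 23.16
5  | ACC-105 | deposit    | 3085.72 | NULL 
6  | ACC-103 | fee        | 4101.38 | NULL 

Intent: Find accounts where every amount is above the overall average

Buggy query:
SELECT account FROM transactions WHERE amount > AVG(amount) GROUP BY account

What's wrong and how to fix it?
Bug: AVG() is an aggregate; it can't sit directly in WHERE

Fix: Use a subquery for AVG and a HAVING MIN(...) filter so the condition holds for every row in the group

Corrected query:
SELECT account FROM transactions GROUP BY account HAVING MIN(amount) > (SELECT AVG(amount) FROM transactions)

Result:
account
-------
ACC-105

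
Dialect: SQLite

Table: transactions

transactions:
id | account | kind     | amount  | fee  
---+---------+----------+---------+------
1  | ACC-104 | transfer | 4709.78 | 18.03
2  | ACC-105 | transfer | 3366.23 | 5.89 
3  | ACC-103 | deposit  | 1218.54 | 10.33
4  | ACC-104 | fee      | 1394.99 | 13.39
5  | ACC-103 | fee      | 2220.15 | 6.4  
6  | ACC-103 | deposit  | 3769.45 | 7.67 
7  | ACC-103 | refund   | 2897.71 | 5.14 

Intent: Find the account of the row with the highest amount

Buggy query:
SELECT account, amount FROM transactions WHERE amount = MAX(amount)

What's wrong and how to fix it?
Bug: WHERE is evaluated per row; an aggregate over the whole table isn't defined there

Fix: Use a subquery: WHERE amount = (SELECT MAX(amount) FROM transactions)

Corrected query:
SELECT account, amount FROM transactions WHERE amount = (SELECT MAX(amount) FROM transactions)

Result:
account | amount 
--------+--------
ACC-104 | 4709.78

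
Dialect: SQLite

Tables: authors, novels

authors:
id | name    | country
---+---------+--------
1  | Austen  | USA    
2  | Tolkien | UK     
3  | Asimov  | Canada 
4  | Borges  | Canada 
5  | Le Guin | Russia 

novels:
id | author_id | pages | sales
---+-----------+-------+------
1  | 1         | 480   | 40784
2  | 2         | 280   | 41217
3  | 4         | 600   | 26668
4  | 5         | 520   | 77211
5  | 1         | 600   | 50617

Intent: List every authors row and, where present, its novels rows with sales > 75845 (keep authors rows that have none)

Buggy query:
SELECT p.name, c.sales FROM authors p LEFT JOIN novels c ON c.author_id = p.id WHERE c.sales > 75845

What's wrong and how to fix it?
Bug: A WHERE condition on the right-hand table after LEFT JOIN drops unmatched parents

Fix: Put 'c.sales > 75845' in the JOIN's ON clause instead of WHERE

Corrected query:
SELECT p.name, c.sales FROM authors p LEFT JOIN novels c ON c.author_id = p.id AND c.sales > 75845

Result:
name    | sales
--------+------
Austen  | NULL 
Tolkien | NULL 
Asimov  | NULL 
Borges  | NULL 
Le Guin | 77211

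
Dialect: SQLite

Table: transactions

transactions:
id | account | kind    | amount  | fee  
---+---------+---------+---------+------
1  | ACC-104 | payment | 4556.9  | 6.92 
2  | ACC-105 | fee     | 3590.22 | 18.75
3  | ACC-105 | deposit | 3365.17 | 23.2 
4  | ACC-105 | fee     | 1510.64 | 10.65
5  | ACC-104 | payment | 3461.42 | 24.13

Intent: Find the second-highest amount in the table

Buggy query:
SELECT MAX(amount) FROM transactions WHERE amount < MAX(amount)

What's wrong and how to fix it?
Bug: The inner MAX is an aggregate inside WHERE, which is not allowed

Fix: Put the inner MAX in a scalar subquery

Corrected query:
SELECT MAX(amount) FROM transactions WHERE amount < (SELECT MAX(amount) FROM transactions)

Result:
MAX(amount)
-----------
3590.22    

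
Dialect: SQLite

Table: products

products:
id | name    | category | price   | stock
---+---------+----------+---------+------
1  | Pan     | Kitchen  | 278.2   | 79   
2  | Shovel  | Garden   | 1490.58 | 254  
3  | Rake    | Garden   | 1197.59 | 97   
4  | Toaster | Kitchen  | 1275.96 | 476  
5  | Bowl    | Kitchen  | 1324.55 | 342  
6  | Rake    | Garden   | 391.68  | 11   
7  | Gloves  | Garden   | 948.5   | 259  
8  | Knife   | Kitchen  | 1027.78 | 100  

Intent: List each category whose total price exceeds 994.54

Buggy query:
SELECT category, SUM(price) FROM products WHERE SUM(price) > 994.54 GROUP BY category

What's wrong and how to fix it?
Bug: Aggregate functions cannot appear in a WHERE clause

Fix: Use HAVING (which filters groups after aggregation) instead of WHERE

Corrected query:
SELECT category, SUM(price) FROM products GROUP BY category HAVING SUM(price) > 994.54

Result:
category | SUM(price)
---------+-----------
Garden   | 4028.35   
Kitchen  | 3906.49   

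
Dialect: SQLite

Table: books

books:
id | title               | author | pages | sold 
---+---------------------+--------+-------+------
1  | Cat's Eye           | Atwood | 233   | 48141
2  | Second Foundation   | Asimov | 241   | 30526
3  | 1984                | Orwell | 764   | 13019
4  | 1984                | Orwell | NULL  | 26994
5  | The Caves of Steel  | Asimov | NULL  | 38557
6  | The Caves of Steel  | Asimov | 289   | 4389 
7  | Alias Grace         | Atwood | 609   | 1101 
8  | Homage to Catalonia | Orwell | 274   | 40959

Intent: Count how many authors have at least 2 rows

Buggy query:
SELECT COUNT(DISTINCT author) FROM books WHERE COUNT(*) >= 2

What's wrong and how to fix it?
Bug: COUNT(*) cannot appear in WHERE; the per-group count doesn't exist yet

Fix: Group first with HAVING COUNT(*) >= 2, then COUNT the resulting groups

Corrected query:
SELECT COUNT(*) FROM (SELECT author FROM books GROUP BY author HAVING COUNT(*) >= 2)

Result:
COUNT(*)
--------
3       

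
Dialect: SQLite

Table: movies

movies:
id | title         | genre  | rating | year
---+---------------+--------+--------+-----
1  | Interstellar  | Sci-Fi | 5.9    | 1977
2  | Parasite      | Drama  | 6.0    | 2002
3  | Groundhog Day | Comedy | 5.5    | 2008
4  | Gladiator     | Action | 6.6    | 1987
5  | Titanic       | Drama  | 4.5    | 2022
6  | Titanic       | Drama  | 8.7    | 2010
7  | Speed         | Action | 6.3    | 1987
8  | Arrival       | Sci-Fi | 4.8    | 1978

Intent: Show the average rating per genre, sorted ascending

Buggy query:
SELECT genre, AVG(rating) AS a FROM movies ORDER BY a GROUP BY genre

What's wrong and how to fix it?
Bug: GROUP BY must precede ORDER BY

Fix: Reorder: SELECT … FROM … GROUP BY … ORDER BY …

Corrected query:
SELECT genre, AVG(rating) AS a FROM movies GROUP BY genre ORDER BY a

Result:
genre  | a   
-------+-----
Sci-Fi | 5.35
Comedy | 5.5 
Drama  | 6.4 
Action | 6.45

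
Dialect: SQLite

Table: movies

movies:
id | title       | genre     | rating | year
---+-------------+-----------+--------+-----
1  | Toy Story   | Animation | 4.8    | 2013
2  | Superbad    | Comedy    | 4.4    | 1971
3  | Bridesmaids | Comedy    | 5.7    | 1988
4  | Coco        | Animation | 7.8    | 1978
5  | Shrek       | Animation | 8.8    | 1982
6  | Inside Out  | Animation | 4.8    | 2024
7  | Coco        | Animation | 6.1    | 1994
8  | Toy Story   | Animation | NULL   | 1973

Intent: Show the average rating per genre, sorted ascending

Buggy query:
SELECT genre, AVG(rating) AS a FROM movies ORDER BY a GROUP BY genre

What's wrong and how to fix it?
Bug: GROUP BY must precede ORDER BY

Fix: Reorder: SELECT … FROM … GROUP BY … ORDER BY …

Corrected query:
SELECT genre, AVG(rating) AS a FROM movies GROUP BY genre ORDER BY a

Result:
genre     | a   
----------+-----
Comedy    | 5.05
Animation | 6.46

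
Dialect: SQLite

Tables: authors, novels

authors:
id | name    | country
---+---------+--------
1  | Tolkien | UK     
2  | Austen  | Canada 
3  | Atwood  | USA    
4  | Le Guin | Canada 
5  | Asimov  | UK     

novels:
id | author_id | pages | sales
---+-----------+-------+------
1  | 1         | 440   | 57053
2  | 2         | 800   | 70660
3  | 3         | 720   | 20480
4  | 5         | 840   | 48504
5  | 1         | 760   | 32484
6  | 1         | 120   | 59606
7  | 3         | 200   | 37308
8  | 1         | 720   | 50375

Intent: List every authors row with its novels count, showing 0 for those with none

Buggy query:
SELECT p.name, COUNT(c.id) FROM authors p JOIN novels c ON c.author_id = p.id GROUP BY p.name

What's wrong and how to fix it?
Bug: INNER JOIN drops authors rows that have no matching novels rows

Fix: Switch to LEFT JOIN to retain unmatched parent rows

Corrected query:
SELECT p.name, COUNT(c.id) FROM authors p LEFT JOIN novels c ON c.author_id = p.id GROUP BY p.name

Result:
name    | COUNT(c.id)
--------+------------
Asimov  | 1          
Atwood  | 2          
Austen  | 1          
Le Guin | 0          
Tolkien | 4          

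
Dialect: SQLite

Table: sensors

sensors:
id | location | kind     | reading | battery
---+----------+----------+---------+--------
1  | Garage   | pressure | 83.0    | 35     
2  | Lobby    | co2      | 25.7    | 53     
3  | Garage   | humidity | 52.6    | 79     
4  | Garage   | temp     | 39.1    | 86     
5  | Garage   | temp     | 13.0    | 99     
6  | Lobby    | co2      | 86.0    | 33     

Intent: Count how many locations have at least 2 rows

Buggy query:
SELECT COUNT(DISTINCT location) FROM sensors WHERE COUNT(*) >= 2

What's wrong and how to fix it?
Bug: WHERE filters individual rows, not groups, so a group-level COUNT is invalid there

Fix: Use a subquery that GROUPs and filters with HAVING, then count its rows

Corrected query:
SELECT COUNT(*) FROM (SELECT location FROM sensors GROUP BY location HAVING COUNT(*) >= 2)

Result:
COUNT(*)
--------
2       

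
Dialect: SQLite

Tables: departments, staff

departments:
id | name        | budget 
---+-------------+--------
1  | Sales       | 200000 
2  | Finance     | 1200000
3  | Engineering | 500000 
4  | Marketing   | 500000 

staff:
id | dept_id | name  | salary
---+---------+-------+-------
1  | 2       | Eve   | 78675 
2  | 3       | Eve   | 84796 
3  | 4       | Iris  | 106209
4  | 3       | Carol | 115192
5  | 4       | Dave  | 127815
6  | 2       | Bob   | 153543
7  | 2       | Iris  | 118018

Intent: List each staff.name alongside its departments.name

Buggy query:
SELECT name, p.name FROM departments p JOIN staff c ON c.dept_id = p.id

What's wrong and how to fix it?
Bug: 'name' exists in both joined tables, so the database can't tell which one is meant

Fix: Prefix ambiguous columns with the table alias

Corrected query:
SELECT c.name, p.name FROM departments p JOIN staff c ON c.dept_id = p.id

Result:
name  | name       
------+------------
Eve   | Finance    
Eve   | Engineering
Iris  | Marketing  
Carol | Engineering
Dave  | Marketing  
Bob   | Finance    
Iris  | Finance    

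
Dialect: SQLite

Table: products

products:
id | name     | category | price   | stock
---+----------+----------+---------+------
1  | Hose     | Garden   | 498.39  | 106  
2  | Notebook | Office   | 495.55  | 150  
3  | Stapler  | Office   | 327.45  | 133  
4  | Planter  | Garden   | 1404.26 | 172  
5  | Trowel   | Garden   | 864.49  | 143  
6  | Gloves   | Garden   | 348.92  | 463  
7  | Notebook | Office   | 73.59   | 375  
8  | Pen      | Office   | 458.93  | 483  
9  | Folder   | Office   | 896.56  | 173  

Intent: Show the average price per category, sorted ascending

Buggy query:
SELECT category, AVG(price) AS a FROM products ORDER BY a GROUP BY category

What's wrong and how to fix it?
Bug: ORDER BY appears before GROUP BY; SQL clause order requires GROUP BY first

Fix: Reorder: SELECT … FROM … GROUP BY … ORDER BY …

Corrected query:
SELECT category, AVG(price) AS a FROM products GROUP BY category ORDER BY a

Result:
category | a      
---------+--------
Office   | 450.416
Garden   | 779.015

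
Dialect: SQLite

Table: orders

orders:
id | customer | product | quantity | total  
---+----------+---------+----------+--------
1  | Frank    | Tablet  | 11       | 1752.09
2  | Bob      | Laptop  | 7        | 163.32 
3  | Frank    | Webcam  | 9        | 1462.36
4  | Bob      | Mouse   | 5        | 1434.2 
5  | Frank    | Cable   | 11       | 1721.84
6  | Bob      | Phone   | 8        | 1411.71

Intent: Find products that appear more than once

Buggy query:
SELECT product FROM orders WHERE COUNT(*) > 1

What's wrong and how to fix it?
Bug: COUNT(*) is an aggregate and cannot be used in WHERE

Fix: Group first, then use HAVING for the count condition

Corrected query:
SELECT product FROM orders GROUP BY product HAVING COUNT(*) > 1

Result:
(no rows)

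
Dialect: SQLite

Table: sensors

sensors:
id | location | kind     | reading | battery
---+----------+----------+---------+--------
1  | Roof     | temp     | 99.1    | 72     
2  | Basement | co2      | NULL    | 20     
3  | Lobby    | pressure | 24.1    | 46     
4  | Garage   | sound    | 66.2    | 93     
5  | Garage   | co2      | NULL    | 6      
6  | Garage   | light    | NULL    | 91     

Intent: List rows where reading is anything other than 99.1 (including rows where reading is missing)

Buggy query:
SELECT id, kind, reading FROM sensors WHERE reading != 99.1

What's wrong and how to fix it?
Bug: 'reading != 99.1' is unknown when reading is NULL, so NULL rows are silently excluded

Fix: Handle NULL separately with IS NULL alongside the inequality

Corrected query:
SELECT id, kind, reading FROM sensors WHERE reading != 99.1 OR reading IS NULL

Result:
id | kind     | reading
---+----------+--------
2  | co2      | NULL   
3  | pressure | 24.1   
4  | sound    | 66.2   
5  | co2      | NULL   
6  | light    | NULL   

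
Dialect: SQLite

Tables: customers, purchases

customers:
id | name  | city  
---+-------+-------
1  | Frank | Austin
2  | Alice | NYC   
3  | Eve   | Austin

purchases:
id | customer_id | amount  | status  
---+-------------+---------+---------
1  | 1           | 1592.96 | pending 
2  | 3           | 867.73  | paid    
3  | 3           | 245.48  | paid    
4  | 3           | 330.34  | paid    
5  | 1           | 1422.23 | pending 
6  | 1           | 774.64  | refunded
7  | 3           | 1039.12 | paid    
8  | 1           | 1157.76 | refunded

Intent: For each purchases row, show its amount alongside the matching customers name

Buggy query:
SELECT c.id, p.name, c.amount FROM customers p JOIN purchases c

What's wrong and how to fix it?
Bug: JOIN with no ON clause produces a cartesian product; every purchases row pairs with every customers row

Fix: Add ON c.customer_id = p.id to the JOIN

Corrected query:
SELECT c.id, p.name, c.amount FROM customers p JOIN purchases c ON c.customer_id = p.id

Result:
id | name  | amount 
---+-------+--------
1  | Frank | 1592.96
2  | Eve   | 867.73 
3  | Eve   | 245.48 
4  | Eve   | 330.34 
5  | Frank | 1422.23
6  | Frank | 774.64 
7  | Eve   | 1039.12
8  | Frank | 1157.76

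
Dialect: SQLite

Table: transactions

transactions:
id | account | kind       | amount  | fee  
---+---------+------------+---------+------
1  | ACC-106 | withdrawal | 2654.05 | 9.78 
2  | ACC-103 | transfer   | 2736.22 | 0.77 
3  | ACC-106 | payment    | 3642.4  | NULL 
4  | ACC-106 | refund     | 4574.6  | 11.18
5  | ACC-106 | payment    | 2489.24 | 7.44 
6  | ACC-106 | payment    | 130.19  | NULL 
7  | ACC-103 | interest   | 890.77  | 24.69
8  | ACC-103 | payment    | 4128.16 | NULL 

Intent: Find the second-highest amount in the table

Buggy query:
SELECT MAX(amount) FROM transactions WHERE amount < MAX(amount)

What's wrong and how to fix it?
Bug: The inner MAX is an aggregate inside WHERE, which is not allowed

Fix: Put the inner MAX in a scalar subquery

Corrected query:
SELECT MAX(amount) FROM transactions WHERE amount < (SELECT MAX(amount) FROM transactions)

Result:
MAX(amount)
-----------
4128.16    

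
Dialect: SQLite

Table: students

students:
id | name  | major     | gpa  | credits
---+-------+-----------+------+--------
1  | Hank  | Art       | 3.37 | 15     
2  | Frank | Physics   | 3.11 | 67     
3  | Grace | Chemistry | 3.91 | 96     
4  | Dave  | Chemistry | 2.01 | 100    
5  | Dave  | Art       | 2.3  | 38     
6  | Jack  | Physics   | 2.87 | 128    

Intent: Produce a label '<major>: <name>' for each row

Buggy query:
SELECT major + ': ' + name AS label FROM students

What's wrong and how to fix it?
Bug: SQLite uses || for string concatenation; + coerces text to numbers (yielding 0)

Fix: Replace + with || to concatenate text

Corrected query:
SELECT major || ': ' || name AS label FROM students

Result:
label           
----------------
Art: Hank       
Physics: Frank  
Chemistry: Grace
Chemistry: Dave 
Art: Dave       
Physics: Jack   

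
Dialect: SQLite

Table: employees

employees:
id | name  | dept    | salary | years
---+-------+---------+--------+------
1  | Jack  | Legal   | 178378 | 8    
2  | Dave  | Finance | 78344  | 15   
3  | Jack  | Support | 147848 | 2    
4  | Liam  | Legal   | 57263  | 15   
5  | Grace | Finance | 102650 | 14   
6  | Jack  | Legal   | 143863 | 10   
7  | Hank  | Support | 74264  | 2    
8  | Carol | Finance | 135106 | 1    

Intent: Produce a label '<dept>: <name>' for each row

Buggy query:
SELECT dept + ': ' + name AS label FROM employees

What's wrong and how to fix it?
Bug: SQLite uses || for string concatenation; + coerces text to numbers (yielding 0)

Fix: Use the || operator for string concatenation

Corrected query:
SELECT dept || ': ' || name AS label FROM employees

Result:
label         
--------------
Legal: Jack   
Finance: Dave 
Support: Jack 
Legal: Liam   
Finance: Grace
Legal: Jack   
Support: Hank 
Finance: Carol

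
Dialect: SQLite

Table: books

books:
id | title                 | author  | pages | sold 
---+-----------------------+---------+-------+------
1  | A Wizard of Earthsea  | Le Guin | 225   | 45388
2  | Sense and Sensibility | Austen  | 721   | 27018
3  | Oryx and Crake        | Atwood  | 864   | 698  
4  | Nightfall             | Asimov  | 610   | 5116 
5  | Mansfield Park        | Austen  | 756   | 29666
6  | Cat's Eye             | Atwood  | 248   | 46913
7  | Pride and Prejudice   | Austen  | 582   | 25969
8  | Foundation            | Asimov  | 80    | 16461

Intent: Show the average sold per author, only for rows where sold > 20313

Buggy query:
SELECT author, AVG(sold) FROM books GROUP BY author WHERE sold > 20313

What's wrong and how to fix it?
Bug: Row-level WHERE must come before GROUP BY in the clause order

Fix: Move the WHERE clause before GROUP BY

Corrected query:
SELECT author, AVG(sold) FROM books WHERE sold > 20313 GROUP BY author

Result:
author  | AVG(sold)
--------+----------
Atwood  | 46913    
Austen  | 27551    
Le Guin | 45388    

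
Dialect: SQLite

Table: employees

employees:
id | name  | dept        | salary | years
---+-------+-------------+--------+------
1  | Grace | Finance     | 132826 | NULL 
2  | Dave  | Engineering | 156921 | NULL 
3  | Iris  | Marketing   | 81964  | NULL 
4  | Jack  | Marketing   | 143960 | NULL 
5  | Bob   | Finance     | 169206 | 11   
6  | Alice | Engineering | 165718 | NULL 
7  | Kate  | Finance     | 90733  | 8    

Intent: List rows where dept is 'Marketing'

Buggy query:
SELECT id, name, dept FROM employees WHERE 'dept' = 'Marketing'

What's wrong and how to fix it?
Bug: 'dept' in single quotes is a string literal, not the column; the comparison is literal-vs-literal and never true

Fix: Remove the quotes around the column name (or use double quotes for an identifier)

Corrected query:
SELECT id, name, dept FROM employees WHERE dept = 'Marketing'

Result:
id | name | dept     
---+------+----------
3  | Iris | Marketing
4  | Jack | Marketing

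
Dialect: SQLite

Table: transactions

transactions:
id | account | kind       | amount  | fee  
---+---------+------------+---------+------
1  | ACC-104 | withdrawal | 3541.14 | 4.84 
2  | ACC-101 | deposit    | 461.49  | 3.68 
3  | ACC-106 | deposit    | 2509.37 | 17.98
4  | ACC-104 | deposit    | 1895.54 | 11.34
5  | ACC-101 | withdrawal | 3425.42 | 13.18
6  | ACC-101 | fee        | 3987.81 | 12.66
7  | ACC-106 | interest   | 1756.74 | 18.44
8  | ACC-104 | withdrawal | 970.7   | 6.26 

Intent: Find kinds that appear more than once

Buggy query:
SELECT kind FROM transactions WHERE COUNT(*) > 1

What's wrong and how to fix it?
Bug: WHERE can't reference COUNT(*); aggregates are computed after WHERE

Fix: GROUP BY kind, then filter groups with HAVING COUNT(*) > 1

Corrected query:
SELECT kind FROM transactions GROUP BY kind HAVING COUNT(*) > 1

Result:
kind      
----------
deposit   
withdrawal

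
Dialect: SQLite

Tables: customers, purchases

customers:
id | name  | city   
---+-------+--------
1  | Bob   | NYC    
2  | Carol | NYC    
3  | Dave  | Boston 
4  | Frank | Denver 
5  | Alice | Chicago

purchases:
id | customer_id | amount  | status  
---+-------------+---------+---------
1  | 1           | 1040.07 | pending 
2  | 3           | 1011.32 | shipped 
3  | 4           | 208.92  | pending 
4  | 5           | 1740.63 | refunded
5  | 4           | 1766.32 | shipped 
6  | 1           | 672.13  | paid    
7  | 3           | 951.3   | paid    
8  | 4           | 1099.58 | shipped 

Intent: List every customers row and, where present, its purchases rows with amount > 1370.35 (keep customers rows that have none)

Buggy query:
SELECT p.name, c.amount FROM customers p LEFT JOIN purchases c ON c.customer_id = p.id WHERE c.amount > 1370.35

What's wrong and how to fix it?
Bug: Filtering c.amount in WHERE discards the NULL rows produced by LEFT JOIN, turning it into an inner join

Fix: Move the right-table condition into the ON clause so unmatched parents are kept

Corrected query:
SELECT p.name, c.amount FROM customers p LEFT JOIN purchases c ON c.customer_id = p.id AND c.amount > 1370.35

Result:
name  | amount 
------+--------
Bob   | NULL   
Carol | NULL   
Dave  | NULL   
Frank | 1766.32
Alice | 1740.63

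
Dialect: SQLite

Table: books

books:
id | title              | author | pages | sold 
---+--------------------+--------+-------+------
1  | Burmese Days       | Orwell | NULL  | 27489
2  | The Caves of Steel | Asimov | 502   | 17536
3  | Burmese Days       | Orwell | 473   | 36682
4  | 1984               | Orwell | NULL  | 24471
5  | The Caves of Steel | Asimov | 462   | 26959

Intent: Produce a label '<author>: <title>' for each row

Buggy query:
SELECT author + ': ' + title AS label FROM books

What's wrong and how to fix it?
Bug: '+' is numeric addition; on text columns SQLite converts them to 0 instead of concatenating

Fix: Replace + with || to concatenate text

Corrected query:
SELECT author || ': ' || title AS label FROM books

Result:
label                     
--------------------------
Orwell: Burmese Days      
Asimov: The Caves of Steel
Orwell: Burmese Days      
Orwell: 1984              
Asimov: The Caves of Steel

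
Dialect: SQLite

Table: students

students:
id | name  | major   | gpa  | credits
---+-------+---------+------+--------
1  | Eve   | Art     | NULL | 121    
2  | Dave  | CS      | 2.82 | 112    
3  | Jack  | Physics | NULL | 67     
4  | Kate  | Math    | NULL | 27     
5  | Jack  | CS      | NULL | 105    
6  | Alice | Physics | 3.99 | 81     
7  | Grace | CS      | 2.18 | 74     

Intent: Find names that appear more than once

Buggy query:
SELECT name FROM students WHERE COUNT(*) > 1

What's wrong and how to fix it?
Bug: COUNT(*) is an aggregate and cannot be used in WHERE

Fix: Group first, then use HAVING for the count condition

Corrected query:
SELECT name FROM students GROUP BY name HAVING COUNT(*) > 1

Result:
name
----
Jack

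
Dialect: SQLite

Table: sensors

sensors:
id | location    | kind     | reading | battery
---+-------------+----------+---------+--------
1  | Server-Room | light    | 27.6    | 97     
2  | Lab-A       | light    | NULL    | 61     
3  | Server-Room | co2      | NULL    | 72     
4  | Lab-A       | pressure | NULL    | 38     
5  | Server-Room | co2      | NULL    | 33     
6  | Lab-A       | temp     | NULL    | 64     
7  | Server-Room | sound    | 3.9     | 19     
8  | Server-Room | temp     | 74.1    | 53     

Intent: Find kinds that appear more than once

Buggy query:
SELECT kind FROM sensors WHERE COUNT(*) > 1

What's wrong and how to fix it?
Bug: WHERE can't reference COUNT(*); aggregates are computed after WHERE

Fix: GROUP BY kind, then filter groups with HAVING COUNT(*) > 1

Corrected query:
SELECT kind FROM sensors GROUP BY kind HAVING COUNT(*) > 1

Result:
kind 
-----
co2  
light
temp 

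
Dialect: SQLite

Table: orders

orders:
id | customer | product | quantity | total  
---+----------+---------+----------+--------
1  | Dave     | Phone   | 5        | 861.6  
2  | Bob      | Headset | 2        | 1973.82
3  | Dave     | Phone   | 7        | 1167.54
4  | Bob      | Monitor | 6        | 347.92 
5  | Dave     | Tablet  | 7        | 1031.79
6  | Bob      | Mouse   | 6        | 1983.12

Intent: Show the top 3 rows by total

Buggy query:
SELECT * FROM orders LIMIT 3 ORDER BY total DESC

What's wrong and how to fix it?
Bug: LIMIT must come after ORDER BY

Fix: Sort with ORDER BY, then apply LIMIT

Corrected query:
SELECT * FROM orders ORDER BY total DESC LIMIT 3

Result:
id | customer | product | quantity | total  
---+----------+---------+----------+--------
6  | Bob      | Mouse   | 6        | 1983.12
2  | Bob      | Headset | 2        | 1973.82
3  | Dave     | Phone   | 7        | 1167.54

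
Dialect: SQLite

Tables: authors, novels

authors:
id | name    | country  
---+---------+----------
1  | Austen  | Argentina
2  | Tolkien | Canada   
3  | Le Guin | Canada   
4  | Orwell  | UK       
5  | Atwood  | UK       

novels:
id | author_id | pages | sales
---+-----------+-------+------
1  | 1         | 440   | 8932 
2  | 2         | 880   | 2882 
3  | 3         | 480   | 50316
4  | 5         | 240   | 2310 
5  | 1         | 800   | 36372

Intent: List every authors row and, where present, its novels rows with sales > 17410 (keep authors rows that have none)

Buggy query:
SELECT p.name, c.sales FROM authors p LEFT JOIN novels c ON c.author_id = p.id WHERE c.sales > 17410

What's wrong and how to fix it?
Bug: A WHERE condition on the right-hand table after LEFT JOIN drops unmatched parents

Fix: Put 'c.sales > 17410' in the JOIN's ON clause instead of WHERE

Corrected query:
SELECT p.name, c.sales FROM authors p LEFT JOIN novels c ON c.author_id = p.id AND c.sales > 17410

Result:
name    | sales
--------+------
Austen  | 36372
Tolkien | NULL 
Le Guin | 50316
Orwell  | NULL 
Atwood  | NULL 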